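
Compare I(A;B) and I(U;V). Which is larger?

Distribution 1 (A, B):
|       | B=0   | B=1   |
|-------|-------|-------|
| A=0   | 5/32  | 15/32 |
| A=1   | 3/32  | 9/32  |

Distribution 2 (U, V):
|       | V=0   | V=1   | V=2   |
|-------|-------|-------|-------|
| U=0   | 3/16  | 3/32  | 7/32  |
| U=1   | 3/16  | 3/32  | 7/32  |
Distribution 1 (A, B):
Marginal P(A) (row sums):
  P(A=0) = 5/32 + 15/32 = 5/8
  P(A=1) = 3/32 + 9/32 = 3/8
Marginal P(B) (column sums):
  P(B=0) = 5/32 + 3/32 = 1/4
  P(B=1) = 15/32 + 9/32 = 3/4

H(A) = -[(5/8)·log₂(5/8) + (3/8)·log₂(3/8)]
  = 0.4238 + 0.5306
  = 0.9544 bits
H(B) = -[(1/4)·log₂(1/4) + (3/4)·log₂(3/4)]
  = 0.5000 + 0.3113
  = 0.8113 bits
H(A,B) = -[(5/32)·log₂(5/32) + (15/32)·log₂(15/32) + (3/32)·log₂(3/32) + (9/32)·log₂(9/32)]
  = 0.4184 + 0.5124 + 0.3202 + 0.5147
  = 1.7657 bits

I(A;B) = H(A) + H(B) - H(A,B)
  = 0.9544 + 0.8113 - 1.7657
  = 0.0000 bits

Distribution 2 (U, V):
Marginal P(U) (row sums):
  P(U=0) = 3/16 + 3/32 + 7/32 = 1/2
  P(U=1) = 3/16 + 3/32 + 7/32 = 1/2
Marginal P(V) (column sums):
  P(V=0) = 3/16 + 3/16 = 3/8
  P(V=1) = 3/32 + 3/32 = 3/16
  P(V=2) = 7/32 + 7/32 = 7/16

H(U) = -[(1/2)·log₂(1/2) + (1/2)·log₂(1/2)]
  = 0.5000 + 0.5000
  = 1.0000 bits
H(V) = -[(3/8)·log₂(3/8) + (3/16)·log₂(3/16) + (7/16)·log₂(7/16)]
  = 0.5306 + 0.4528 + 0.5218
  = 1.5052 bits
H(U,V) = -[(3/16)·log₂(3/16) + (3/32)·log₂(3/32) + (7/32)·log₂(7/32) + (3/16)·log₂(3/16) + (3/32)·log₂(3/32) + (7/32)·log₂(7/32)]
  = 0.4528 + 0.3202 + 0.4796 + 0.4528 + 0.3202 + 0.4796
  = 2.5052 bits

I(U;V) = H(U) + H(V) - H(U,V)
  = 1.0000 + 1.5052 - 2.5052
  = 0.0000 bits

Both joint tables factor as the product of their marginals, so I(A;B) = I(U;V) = 0 bits: neither is larger (both pairs are independent).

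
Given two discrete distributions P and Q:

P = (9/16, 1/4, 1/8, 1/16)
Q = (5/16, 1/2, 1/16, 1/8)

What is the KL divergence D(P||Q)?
D(P||Q) = Σ P(i) log₂(P(i)/Q(i))
  i=0: (9/16) × log₂((9/16)/(5/16)) = (9/16) × log₂(9/5) = 0.4770
  i=1: (1/4) × log₂((1/4)/(1/2)) = (1/4) × log₂(1/2) = -0.2500
  i=2: (1/8) × log₂((1/8)/(1/16)) = (1/8) × log₂(2) = 0.1250
  i=3: (1/16) × log₂((1/16)/(1/8)) = (1/16) × log₂(1/2) = -0.0625
D(P||Q) = 0.4770 - 0.2500 + 0.1250 - 0.0625
  = 0.2895 bits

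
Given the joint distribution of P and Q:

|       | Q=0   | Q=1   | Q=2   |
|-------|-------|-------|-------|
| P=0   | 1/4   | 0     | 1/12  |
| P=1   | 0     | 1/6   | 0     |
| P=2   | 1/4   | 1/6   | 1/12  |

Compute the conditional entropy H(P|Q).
Marginal P(Q) (column sums):
  P(Q=0) = 1/4 + 0 + 1/4 = 1/2
  P(Q=1) = 0 + 1/6 + 1/6 = 1/3
  P(Q=2) = 1/12 + 0 + 1/12 = 1/6

H(P|Q) = -Σ P(P,Q)·log₂ P(P|Q), where P(P|Q) = P(P,Q) / P(Q)
  (cells with P(P,Q) = 0 contribute 0)
  (P=0,Q=0): P(P|Q) = (1/4)/(1/2) = 1/2;  -(1/4)·log₂(1/2) = 0.2500
  (P=0,Q=2): P(P|Q) = (1/12)/(1/6) = 1/2;  -(1/12)·log₂(1/2) = 0.0833
  (P=1,Q=1): P(P|Q) = (1/6)/(1/3) = 1/2;  -(1/6)·log₂(1/2) = 0.1667
  (P=2,Q=0): P(P|Q) = (1/4)/(1/2) = 1/2;  -(1/4)·log₂(1/2) = 0.2500
  (P=2,Q=1): P(P|Q) = (1/6)/(1/3) = 1/2;  -(1/6)·log₂(1/2) = 0.1667
  (P=2,Q=2): P(P|Q) = (1/12)/(1/6) = 1/2;  -(1/12)·log₂(1/2) = 0.0833
H(P|Q) = 0.2500 + 0.0833 + 0.1667 + 0.2500 + 0.1667 + 0.0833
  = 1.0000 bits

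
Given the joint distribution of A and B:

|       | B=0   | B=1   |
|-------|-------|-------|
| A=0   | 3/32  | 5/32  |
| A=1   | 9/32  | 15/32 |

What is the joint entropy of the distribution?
H(A,B) = -Σ P(A,B) log₂ P(A,B), summed over the non-zero cells:
H(A,B) = -[(3/32)·log₂(3/32) + (5/32)·log₂(5/32) + (9/32)·log₂(9/32) + (15/32)·log₂(15/32)]
  = 0.3202 + 0.4184 + 0.5147 + 0.5124
  = 1.7657 bits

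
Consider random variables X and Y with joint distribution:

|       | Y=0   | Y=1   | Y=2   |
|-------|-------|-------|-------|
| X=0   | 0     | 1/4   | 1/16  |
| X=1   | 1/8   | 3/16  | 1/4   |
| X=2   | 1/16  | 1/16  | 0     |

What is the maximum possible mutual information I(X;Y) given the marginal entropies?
The upper bound on mutual information is I(X;Y) ≤ min(H(X), H(Y)).

Marginal P(X) (row sums):
  P(X=0) = 0 + 1/4 + 1/16 = 5/16
  P(X=1) = 1/8 + 3/16 + 1/4 = 9/16
  P(X=2) = 1/16 + 1/16 + 0 = 1/8
Marginal P(Y) (column sums):
  P(Y=0) = 0 + 1/8 + 1/16 = 3/16
  P(Y=1) = 1/4 + 3/16 + 1/16 = 1/2
  P(Y=2) = 1/16 + 1/4 + 0 = 5/16

H(X) = -[(5/16)·log₂(5/16) + (9/16)·log₂(9/16) + (1/8)·log₂(1/8)]
  = 0.5244 + 0.4669 + 0.3750
  = 1.3663 bits
H(Y) = -[(3/16)·log₂(3/16) + (1/2)·log₂(1/2) + (5/16)·log₂(5/16)]
  = 0.4528 + 0.5000 + 0.5244
  = 1.4772 bits

Maximum possible I(X;Y) = min(1.3663, 1.4772) = 1.3663 bits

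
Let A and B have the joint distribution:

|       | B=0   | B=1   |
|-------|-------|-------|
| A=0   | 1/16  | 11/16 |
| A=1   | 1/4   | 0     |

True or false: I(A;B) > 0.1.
Marginal P(A) (row sums):
  P(A=0) = 1/16 + 11/16 = 3/4
  P(A=1) = 1/4 + 0 = 1/4
Marginal P(B) (column sums):
  P(B=0) = 1/16 + 1/4 = 5/16
  P(B=1) = 11/16 + 0 = 11/16

H(A) = -[(3/4)·log₂(3/4) + (1/4)·log₂(1/4)]
  = 0.3113 + 0.5000
  = 0.8113 bits
H(B) = -[(5/16)·log₂(5/16) + (11/16)·log₂(11/16)]
  = 0.5244 + 0.3716
  = 0.8960 bits
H(A,B) = -[(1/16)·log₂(1/16) + (11/16)·log₂(11/16) + (1/4)·log₂(1/4)]
  = 0.2500 + 0.3716 + 0.5000
  = 1.1216 bits

I(A;B) = H(A) + H(B) - H(A,B)
  = 0.8113 + 0.8960 - 1.1216
  = 0.5857 bits

True. I(A;B) = 0.5857 bits, which is > 0.1 bits.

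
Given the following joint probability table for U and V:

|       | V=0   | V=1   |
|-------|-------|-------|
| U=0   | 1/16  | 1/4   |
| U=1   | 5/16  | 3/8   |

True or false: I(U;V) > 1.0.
Marginal P(U) (row sums):
  P(U=0) = 1/16 + 1/4 = 5/16
  P(U=1) = 5/16 + 3/8 = 11/16
Marginal P(V) (column sums):
  P(V=0) = 1/16 + 5/16 = 3/8
  P(V=1) = 1/4 + 3/8 = 5/8

H(U) = -[(5/16)·log₂(5/16) + (11/16)·log₂(11/16)]
  = 0.5244 + 0.3716
  = 0.8960 bits
H(V) = -[(3/8)·log₂(3/8) + (5/8)·log₂(5/8)]
  = 0.5306 + 0.4238
  = 0.9544 bits
H(U,V) = -[(1/16)·log₂(1/16) + (1/4)·log₂(1/4) + (5/16)·log₂(5/16) + (3/8)·log₂(3/8)]
  = 0.2500 + 0.5000 + 0.5244 + 0.5306
  = 1.8050 bits

I(U;V) = H(U) + H(V) - H(U,V)
  = 0.8960 + 0.9544 - 1.8050
  = 0.0454 bits

False. I(U;V) = 0.0454 bits, which is ≤ 1.0 bits.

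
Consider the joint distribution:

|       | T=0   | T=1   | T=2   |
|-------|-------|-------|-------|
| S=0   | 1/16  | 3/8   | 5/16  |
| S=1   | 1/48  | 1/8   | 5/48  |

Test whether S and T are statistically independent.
Marginal P(S) (row sums):
  P(S=0) = 1/16 + 3/8 + 5/16 = 3/4
  P(S=1) = 1/48 + 1/8 + 5/48 = 1/4
Marginal P(T) (column sums):
  P(T=0) = 1/16 + 1/48 = 1/12
  P(T=1) = 3/8 + 1/8 = 1/2
  P(T=2) = 5/16 + 5/48 = 5/12

S and T are independent iff P(S=i,T=j) = P(S=i)·P(T=j) for every cell.
  P(S=0)·P(T=0) = 3/4 × 1/12 = 1/16 = P(S=0,T=0) ✓
  P(S=0)·P(T=1) = 3/4 × 1/2 = 3/8 = P(S=0,T=1) ✓
  P(S=0)·P(T=2) = 3/4 × 5/12 = 5/16 = P(S=0,T=2) ✓
  P(S=1)·P(T=0) = 1/4 × 1/12 = 1/48 = P(S=1,T=0) ✓
  P(S=1)·P(T=1) = 1/4 × 1/2 = 1/8 = P(S=1,T=1) ✓
  P(S=1)·P(T=2) = 1/4 × 5/12 = 5/48 = P(S=1,T=2) ✓

Yes, S and T are independent: every cell factors, so I(S;T) = 0 bits.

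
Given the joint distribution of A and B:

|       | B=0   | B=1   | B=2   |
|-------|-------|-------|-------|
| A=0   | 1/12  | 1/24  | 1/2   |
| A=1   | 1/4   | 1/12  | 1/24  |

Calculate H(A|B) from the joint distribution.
Marginal P(B) (column sums):
  P(B=0) = 1/12 + 1/4 = 1/3
  P(B=1) = 1/24 + 1/12 = 1/8
  P(B=2) = 1/2 + 1/24 = 13/24

H(A|B) = -Σ P(A,B)·log₂ P(A|B), where P(A|B) = P(A,B) / P(B)
  (A=0,B=0): P(A|B) = (1/12)/(1/3) = 1/4;  -(1/12)·log₂(1/4) = 0.1667
  (A=0,B=1): P(A|B) = (1/24)/(1/8) = 1/3;  -(1/24)·log₂(1/3) = 0.0660
  (A=0,B=2): P(A|B) = (1/2)/(13/24) = 12/13;  -(1/2)·log₂(12/13) = 0.0577
  (A=1,B=0): P(A|B) = (1/4)/(1/3) = 3/4;  -(1/4)·log₂(3/4) = 0.1038
  (A=1,B=1): P(A|B) = (1/12)/(1/8) = 2/3;  -(1/12)·log₂(2/3) = 0.0487
  (A=1,B=2): P(A|B) = (1/24)/(13/24) = 1/13;  -(1/24)·log₂(1/13) = 0.1542
H(A|B) = 0.1667 + 0.0660 + 0.0577 + 0.1038 + 0.0487 + 0.1542
  = 0.5971 bits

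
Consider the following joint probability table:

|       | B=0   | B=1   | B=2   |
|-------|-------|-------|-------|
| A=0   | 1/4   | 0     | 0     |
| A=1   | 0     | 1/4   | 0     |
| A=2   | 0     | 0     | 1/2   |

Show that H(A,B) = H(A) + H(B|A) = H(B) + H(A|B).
Marginal P(A) (row sums):
  P(A=0) = 1/4 + 0 + 0 = 1/4
  P(A=1) = 0 + 1/4 + 0 = 1/4
  P(A=2) = 0 + 0 + 1/2 = 1/2
Marginal P(B) (column sums):
  P(B=0) = 1/4 + 0 + 0 = 1/4
  P(B=1) = 0 + 1/4 + 0 = 1/4
  P(B=2) = 0 + 0 + 1/2 = 1/2

Decomposition 1: H(A) + H(B|A)
H(A) = -[(1/4)·log₂(1/4) + (1/4)·log₂(1/4) + (1/2)·log₂(1/2)]
  = 0.5000 + 0.5000 + 0.5000
  = 1.5000 bits
H(B|A) = -Σ P(A,B)·log₂ P(B|A), where P(B|A) = P(A,B) / P(A)
  (cells with P(A,B) = 0 contribute 0)
  (A=0,B=0): P(B|A) = (1/4)/(1/4) = 1;  -(1/4)·log₂(1) = 0.0000
  (A=1,B=1): P(B|A) = (1/4)/(1/4) = 1;  -(1/4)·log₂(1) = 0.0000
  (A=2,B=2): P(B|A) = (1/2)/(1/2) = 1;  -(1/2)·log₂(1) = 0.0000
H(B|A) = 0.0000 + 0.0000 + 0.0000
  = 0.0000 bits
H(A) + H(B|A) = 1.5000 + 0.0000 = 1.5000 bits

Decomposition 2: H(B) + H(A|B)
H(B) = -[(1/4)·log₂(1/4) + (1/4)·log₂(1/4) + (1/2)·log₂(1/2)]
  = 0.5000 + 0.5000 + 0.5000
  = 1.5000 bits
H(A|B) = -Σ P(A,B)·log₂ P(A|B), where P(A|B) = P(A,B) / P(B)
  (cells with P(A,B) = 0 contribute 0)
  (A=0,B=0): P(A|B) = (1/4)/(1/4) = 1;  -(1/4)·log₂(1) = 0.0000
  (A=1,B=1): P(A|B) = (1/4)/(1/4) = 1;  -(1/4)·log₂(1) = 0.0000
  (A=2,B=2): P(A|B) = (1/2)/(1/2) = 1;  -(1/2)·log₂(1) = 0.0000
H(A|B) = 0.0000 + 0.0000 + 0.0000
  = 0.0000 bits
H(B) + H(A|B) = 1.5000 + 0.0000 = 1.5000 bits

Direct computation of the joint entropy:
H(A,B) = -[(1/4)·log₂(1/4) + (1/4)·log₂(1/4) + (1/2)·log₂(1/2)]
  = 0.5000 + 0.5000 + 0.5000
  = 1.5000 bits

All three agree: H(A,B) = 1.5000 bits ✓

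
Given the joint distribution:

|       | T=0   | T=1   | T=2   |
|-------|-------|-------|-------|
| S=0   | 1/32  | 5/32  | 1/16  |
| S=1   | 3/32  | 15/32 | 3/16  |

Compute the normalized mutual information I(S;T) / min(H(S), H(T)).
Marginal P(S) (row sums):
  P(S=0) = 1/32 + 5/32 + 1/16 = 1/4
  P(S=1) = 3/32 + 15/32 + 3/16 = 3/4
Marginal P(T) (column sums):
  P(T=0) = 1/32 + 3/32 = 1/8
  P(T=1) = 5/32 + 15/32 = 5/8
  P(T=2) = 1/16 + 3/16 = 1/4

H(S) = -[(1/4)·log₂(1/4) + (3/4)·log₂(3/4)]
  = 0.5000 + 0.3113
  = 0.8113 bits
H(T) = -[(1/8)·log₂(1/8) + (5/8)·log₂(5/8) + (1/4)·log₂(1/4)]
  = 0.3750 + 0.4238 + 0.5000
  = 1.2988 bits
H(S,T) = -[(1/32)·log₂(1/32) + (5/32)·log₂(5/32) + (1/16)·log₂(1/16) + (3/32)·log₂(3/32) + (15/32)·log₂(15/32) + (3/16)·log₂(3/16)]
  = 0.1563 + 0.4184 + 0.2500 + 0.3202 + 0.5124 + 0.4528
  = 2.1101 bits

I(S;T) = H(S) + H(T) - H(S,T)
  = 0.8113 + 1.2988 - 2.1101
  = 0.0000 bits

min(H(S), H(T)) = min(0.8113, 1.2988) = 0.8113 bits
Normalized MI = 0.0000 / 0.8113 = 0.0000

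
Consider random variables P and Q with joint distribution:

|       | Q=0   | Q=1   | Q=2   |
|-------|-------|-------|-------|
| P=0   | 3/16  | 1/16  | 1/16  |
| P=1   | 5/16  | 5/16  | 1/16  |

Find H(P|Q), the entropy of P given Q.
Marginal P(Q) (column sums):
  P(Q=0) = 3/16 + 5/16 = 1/2
  P(Q=1) = 1/16 + 5/16 = 3/8
  P(Q=2) = 1/16 + 1/16 = 1/8

H(P|Q) = -Σ P(P,Q)·log₂ P(P|Q), where P(P|Q) = P(P,Q) / P(Q)
  (P=0,Q=0): P(P|Q) = (3/16)/(1/2) = 3/8;  -(3/16)·log₂(3/8) = 0.2653
  (P=0,Q=1): P(P|Q) = (1/16)/(3/8) = 1/6;  -(1/16)·log₂(1/6) = 0.1616
  (P=0,Q=2): P(P|Q) = (1/16)/(1/8) = 1/2;  -(1/16)·log₂(1/2) = 0.0625
  (P=1,Q=0): P(P|Q) = (5/16)/(1/2) = 5/8;  -(5/16)·log₂(5/8) = 0.2119
  (P=1,Q=1): P(P|Q) = (5/16)/(3/8) = 5/6;  -(5/16)·log₂(5/6) = 0.0822
  (P=1,Q=2): P(P|Q) = (1/16)/(1/8) = 1/2;  -(1/16)·log₂(1/2) = 0.0625
H(P|Q) = 0.2653 + 0.1616 + 0.0625 + 0.2119 + 0.0822 + 0.0625
  = 0.8460 bits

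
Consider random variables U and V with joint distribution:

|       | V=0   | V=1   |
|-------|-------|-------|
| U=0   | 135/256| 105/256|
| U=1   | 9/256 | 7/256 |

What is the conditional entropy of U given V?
Marginal P(V) (column sums):
  P(V=0) = 135/256 + 9/256 = 9/16
  P(V=1) = 105/256 + 7/256 = 7/16

H(U|V) = -Σ P(U,V)·log₂ P(U|V), where P(U|V) = P(U,V) / P(V)
  (U=0,V=0): P(U|V) = (135/256)/(9/16) = 15/16;  -(135/256)·log₂(15/16) = 0.0491
  (U=0,V=1): P(U|V) = (105/256)/(7/16) = 15/16;  -(105/256)·log₂(15/16) = 0.0382
  (U=1,V=0): P(U|V) = (9/256)/(9/16) = 1/16;  -(9/256)·log₂(1/16) = 0.1406
  (U=1,V=1): P(U|V) = (7/256)/(7/16) = 1/16;  -(7/256)·log₂(1/16) = 0.1094
H(U|V) = 0.0491 + 0.0382 + 0.1406 + 0.1094
  = 0.3373 bits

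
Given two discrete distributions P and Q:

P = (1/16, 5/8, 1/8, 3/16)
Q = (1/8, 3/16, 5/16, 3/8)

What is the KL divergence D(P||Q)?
D(P||Q) = Σ P(i) log₂(P(i)/Q(i))
  i=0: (1/16) × log₂((1/16)/(1/8)) = (1/16) × log₂(1/2) = -0.0625
  i=1: (5/8) × log₂((5/8)/(3/16)) = (5/8) × log₂(10/3) = 1.0856
  i=2: (1/8) × log₂((1/8)/(5/16)) = (1/8) × log₂(2/5) = -0.1652
  i=3: (3/16) × log₂((3/16)/(3/8)) = (3/16) × log₂(1/2) = -0.1875
D(P||Q) = -0.0625 + 1.0856 - 0.1652 - 0.1875
  = 0.6704 bits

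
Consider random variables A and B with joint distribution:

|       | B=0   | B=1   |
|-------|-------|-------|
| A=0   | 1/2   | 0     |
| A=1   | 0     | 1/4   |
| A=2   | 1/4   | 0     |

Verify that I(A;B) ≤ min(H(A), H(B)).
Marginal P(A) (row sums):
  P(A=0) = 1/2 + 0 = 1/2
  P(A=1) = 0 + 1/4 = 1/4
  P(A=2) = 1/4 + 0 = 1/4
Marginal P(B) (column sums):
  P(B=0) = 1/2 + 0 + 1/4 = 3/4
  P(B=1) = 0 + 1/4 + 0 = 1/4

H(A) = -[(1/2)·log₂(1/2) + (1/4)·log₂(1/4) + (1/4)·log₂(1/4)]
  = 0.5000 + 0.5000 + 0.5000
  = 1.5000 bits
H(B) = -[(3/4)·log₂(3/4) + (1/4)·log₂(1/4)]
  = 0.3113 + 0.5000
  = 0.8113 bits
H(A,B) = -[(1/2)·log₂(1/2) + (1/4)·log₂(1/4) + (1/4)·log₂(1/4)]
  = 0.5000 + 0.5000 + 0.5000
  = 1.5000 bits

I(A;B) = H(A) + H(B) - H(A,B)
  = 1.5000 + 0.8113 - 1.5000
  = 0.8113 bits

min(H(A), H(B)) = min(1.5000, 0.8113) = 0.8113 bits
Since 0.8113 ≤ 0.8113, the bound is satisfied ✓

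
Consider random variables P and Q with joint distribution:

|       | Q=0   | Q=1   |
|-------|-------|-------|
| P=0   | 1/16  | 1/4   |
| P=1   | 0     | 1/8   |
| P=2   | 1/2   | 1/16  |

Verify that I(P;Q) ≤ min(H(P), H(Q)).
Marginal P(P) (row sums):
  P(P=0) = 1/16 + 1/4 = 5/16
  P(P=1) = 0 + 1/8 = 1/8
  P(P=2) = 1/2 + 1/16 = 9/16
Marginal P(Q) (column sums):
  P(Q=0) = 1/16 + 0 + 1/2 = 9/16
  P(Q=1) = 1/4 + 1/8 + 1/16 = 7/16

H(P) = -[(5/16)·log₂(5/16) + (1/8)·log₂(1/8) + (9/16)·log₂(9/16)]
  = 0.5244 + 0.3750 + 0.4669
  = 1.3663 bits
H(Q) = -[(9/16)·log₂(9/16) + (7/16)·log₂(7/16)]
  = 0.4669 + 0.5218
  = 0.9887 bits
H(P,Q) = -[(1/16)·log₂(1/16) + (1/4)·log₂(1/4) + (1/8)·log₂(1/8) + (1/2)·log₂(1/2) + (1/16)·log₂(1/16)]
  = 0.2500 + 0.5000 + 0.3750 + 0.5000 + 0.2500
  = 1.8750 bits

I(P;Q) = H(P) + H(Q) - H(P,Q)
  = 1.3663 + 0.9887 - 1.8750
  = 0.4800 bits

min(H(P), H(Q)) = min(1.3663, 0.9887) = 0.9887 bits
Since 0.4800 ≤ 0.9887, the bound is satisfied ✓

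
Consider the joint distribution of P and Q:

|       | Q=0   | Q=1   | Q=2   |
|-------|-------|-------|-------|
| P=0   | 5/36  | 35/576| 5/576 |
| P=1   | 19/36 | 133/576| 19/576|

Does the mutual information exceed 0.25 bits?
Marginal P(P) (row sums):
  P(P=0) = 5/36 + 35/576 + 5/576 = 5/24
  P(P=1) = 19/36 + 133/576 + 19/576 = 19/24
Marginal P(Q) (column sums):
  P(Q=0) = 5/36 + 19/36 = 2/3
  P(Q=1) = 35/576 + 133/576 = 7/24
  P(Q=2) = 5/576 + 19/576 = 1/24

H(P) = -[(5/24)·log₂(5/24) + (19/24)·log₂(19/24)]
  = 0.4715 + 0.2668
  = 0.7383 bits
H(Q) = -[(2/3)·log₂(2/3) + (7/24)·log₂(7/24) + (1/24)·log₂(1/24)]
  = 0.3900 + 0.5185 + 0.1910
  = 1.0995 bits
H(P,Q) = -[(5/36)·log₂(5/36) + (35/576)·log₂(35/576) + (5/576)·log₂(5/576) + (19/36)·log₂(19/36) + (133/576)·log₂(133/576) + (19/576)·log₂(19/576)]
  = 0.3956 + 0.2455 + 0.0594 + 0.4866 + 0.4883 + 0.1624
  = 1.8378 bits

I(P;Q) = H(P) + H(Q) - H(P,Q)
  = 0.7383 + 1.0995 - 1.8378
  = 0.0000 bits

No. I(P;Q) = 0.0000 bits, which is ≤ 0.25 bits.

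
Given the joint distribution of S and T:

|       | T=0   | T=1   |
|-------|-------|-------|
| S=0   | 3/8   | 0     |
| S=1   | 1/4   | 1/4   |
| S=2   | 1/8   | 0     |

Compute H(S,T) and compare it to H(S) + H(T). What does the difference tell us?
Marginal P(S) (row sums):
  P(S=0) = 3/8 + 0 = 3/8
  P(S=1) = 1/4 + 1/4 = 1/2
  P(S=2) = 1/8 + 0 = 1/8
Marginal P(T) (column sums):
  P(T=0) = 3/8 + 1/4 + 1/8 = 3/4
  P(T=1) = 0 + 1/4 + 0 = 1/4

H(S,T) = -[(3/8)·log₂(3/8) + (1/4)·log₂(1/4) + (1/4)·log₂(1/4) + (1/8)·log₂(1/8)]
  = 0.5306 + 0.5000 + 0.5000 + 0.3750
  = 1.9056 bits
H(S) = -[(3/8)·log₂(3/8) + (1/2)·log₂(1/2) + (1/8)·log₂(1/8)]
  = 0.5306 + 0.5000 + 0.3750
  = 1.4056 bits
H(T) = -[(3/4)·log₂(3/4) + (1/4)·log₂(1/4)]
  = 0.3113 + 0.5000
  = 0.8113 bits

H(S) + H(T) = 1.4056 + 0.8113 = 2.2169 bits
Difference: H(S) + H(T) - H(S,T) = 2.2169 - 1.9056 = 0.3113 bits = I(S;T)

The difference is the mutual information; it is positive here, so S and T are dependent (knowing one reduces uncertainty about the other by 0.3113 bits).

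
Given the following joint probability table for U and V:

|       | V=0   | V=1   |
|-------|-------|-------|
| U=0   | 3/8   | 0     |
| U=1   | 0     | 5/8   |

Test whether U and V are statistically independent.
Marginal P(U) (row sums):
  P(U=0) = 3/8 + 0 = 3/8
  P(U=1) = 0 + 5/8 = 5/8
Marginal P(V) (column sums):
  P(V=0) = 3/8 + 0 = 3/8
  P(V=1) = 0 + 5/8 = 5/8

U and V are independent iff P(U=i,V=j) = P(U=i)·P(V=j) for every cell.
  P(U=0)·P(V=0) = 3/8 × 3/8 = 9/64, but P(U=0,V=0) = 3/8 ✗

No, U and V are not independent. Quantitatively, I(U;V) > 0:

H(U) = -[(3/8)·log₂(3/8) + (5/8)·log₂(5/8)]
  = 0.5306 + 0.4238
  = 0.9544 bits
H(V) = -[(3/8)·log₂(3/8) + (5/8)·log₂(5/8)]
  = 0.5306 + 0.4238
  = 0.9544 bits
H(U,V) = -[(3/8)·log₂(3/8) + (5/8)·log₂(5/8)]
  = 0.5306 + 0.4238
  = 0.9544 bits
I(U;V) = H(U) + H(V) - H(U,V) = 0.9544 + 0.9544 - 0.9544 = 0.9544 bits > 0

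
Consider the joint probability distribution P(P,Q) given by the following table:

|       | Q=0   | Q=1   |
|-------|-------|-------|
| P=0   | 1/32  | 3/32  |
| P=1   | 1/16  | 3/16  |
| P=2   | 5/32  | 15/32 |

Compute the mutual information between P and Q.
Marginal P(P) (row sums):
  P(P=0) = 1/32 + 3/32 = 1/8
  P(P=1) = 1/16 + 3/16 = 1/4
  P(P=2) = 5/32 + 15/32 = 5/8
Marginal P(Q) (column sums):
  P(Q=0) = 1/32 + 1/16 + 5/32 = 1/4
  P(Q=1) = 3/32 + 3/16 + 15/32 = 3/4

H(P) = -[(1/8)·log₂(1/8) + (1/4)·log₂(1/4) + (5/8)·log₂(5/8)]
  = 0.3750 + 0.5000 + 0.4238
  = 1.2988 bits
H(Q) = -[(1/4)·log₂(1/4) + (3/4)·log₂(3/4)]
  = 0.5000 + 0.3113
  = 0.8113 bits
H(P,Q) = -[(1/32)·log₂(1/32) + (3/32)·log₂(3/32) + (1/16)·log₂(1/16) + (3/16)·log₂(3/16) + (5/32)·log₂(5/32) + (15/32)·log₂(15/32)]
  = 0.1563 + 0.3202 + 0.2500 + 0.4528 + 0.4184 + 0.5124
  = 2.1101 bits

I(P;Q) = H(P) + H(Q) - H(P,Q)
  = 1.2988 + 0.8113 - 2.1101
  = 0.0000 bits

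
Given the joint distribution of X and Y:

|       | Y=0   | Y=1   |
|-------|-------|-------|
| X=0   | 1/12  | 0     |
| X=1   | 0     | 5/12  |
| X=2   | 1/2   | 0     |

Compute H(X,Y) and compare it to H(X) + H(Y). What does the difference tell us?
Marginal P(X) (row sums):
  P(X=0) = 1/12 + 0 = 1/12
  P(X=1) = 0 + 5/12 = 5/12
  P(X=2) = 1/2 + 0 = 1/2
Marginal P(Y) (column sums):
  P(Y=0) = 1/12 + 0 + 1/2 = 7/12
  P(Y=1) = 0 + 5/12 + 0 = 5/12

H(X,Y) = -[(1/12)·log₂(1/12) + (5/12)·log₂(5/12) + (1/2)·log₂(1/2)]
  = 0.2987 + 0.5263 + 0.5000
  = 1.3250 bits
H(X) = -[(1/12)·log₂(1/12) + (5/12)·log₂(5/12) + (1/2)·log₂(1/2)]
  = 0.2987 + 0.5263 + 0.5000
  = 1.3250 bits
H(Y) = -[(7/12)·log₂(7/12) + (5/12)·log₂(5/12)]
  = 0.4536 + 0.5263
  = 0.9799 bits

H(X) + H(Y) = 1.3250 + 0.9799 = 2.3049 bits
Difference: H(X) + H(Y) - H(X,Y) = 2.3049 - 1.3250 = 0.9799 bits = I(X;Y)

The difference is the mutual information; it is positive here, so X and Y are dependent (knowing one reduces uncertainty about the other by 0.9799 bits).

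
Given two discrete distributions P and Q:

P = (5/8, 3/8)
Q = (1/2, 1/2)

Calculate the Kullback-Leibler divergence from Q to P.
D(P||Q) = Σ P(i) log₂(P(i)/Q(i))
  i=0: (5/8) × log₂((5/8)/(1/2)) = (5/8) × log₂(5/4) = 0.2012
  i=1: (3/8) × log₂((3/8)/(1/2)) = (3/8) × log₂(3/4) = -0.1556
D(P||Q) = 0.2012 - 0.1556
  = 0.0456 bits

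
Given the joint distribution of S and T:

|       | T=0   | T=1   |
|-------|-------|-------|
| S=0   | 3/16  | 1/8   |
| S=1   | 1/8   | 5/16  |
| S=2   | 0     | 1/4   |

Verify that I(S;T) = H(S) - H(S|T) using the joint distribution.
Left side, from I(S;T) = H(S) + H(T) - H(S,T):
Marginal P(S) (row sums):
  P(S=0) = 3/16 + 1/8 = 5/16
  P(S=1) = 1/8 + 5/16 = 7/16
  P(S=2) = 0 + 1/4 = 1/4
Marginal P(T) (column sums):
  P(T=0) = 3/16 + 1/8 + 0 = 5/16
  P(T=1) = 1/8 + 5/16 + 1/4 = 11/16

H(S) = -[(5/16)·log₂(5/16) + (7/16)·log₂(7/16) + (1/4)·log₂(1/4)]
  = 0.5244 + 0.5218 + 0.5000
  = 1.5462 bits
H(T) = -[(5/16)·log₂(5/16) + (11/16)·log₂(11/16)]
  = 0.5244 + 0.3716
  = 0.8960 bits
H(S,T) = -[(3/16)·log₂(3/16) + (1/8)·log₂(1/8) + (1/8)·log₂(1/8) + (5/16)·log₂(5/16) + (1/4)·log₂(1/4)]
  = 0.4528 + 0.3750 + 0.3750 + 0.5244 + 0.5000
  = 2.2272 bits

I(S;T) = H(S) + H(T) - H(S,T)
  = 1.5462 + 0.8960 - 2.2272
  = 0.2150 bits

Right side, with H(S|T) computed directly from the conditional probabilities:
H(S|T) = -Σ P(S,T)·log₂ P(S|T), where P(S|T) = P(S,T) / P(T)
  (cells with P(S,T) = 0 contribute 0)
  (S=0,T=0): P(S|T) = (3/16)/(5/16) = 3/5;  -(3/16)·log₂(3/5) = 0.1382
  (S=0,T=1): P(S|T) = (1/8)/(11/16) = 2/11;  -(1/8)·log₂(2/11) = 0.3074
  (S=1,T=0): P(S|T) = (1/8)/(5/16) = 2/5;  -(1/8)·log₂(2/5) = 0.1652
  (S=1,T=1): P(S|T) = (5/16)/(11/16) = 5/11;  -(5/16)·log₂(5/11) = 0.3555
  (S=2,T=1): P(S|T) = (1/4)/(11/16) = 4/11;  -(1/4)·log₂(4/11) = 0.3649
H(S|T) = 0.1382 + 0.3074 + 0.1652 + 0.3555 + 0.3649
  = 1.3312 bits
H(S) - H(S|T) = 1.5462 - 1.3312 = 0.2150 bits

Both sides equal 0.2150 bits, so I(S;T) = H(S) - H(S|T) ✓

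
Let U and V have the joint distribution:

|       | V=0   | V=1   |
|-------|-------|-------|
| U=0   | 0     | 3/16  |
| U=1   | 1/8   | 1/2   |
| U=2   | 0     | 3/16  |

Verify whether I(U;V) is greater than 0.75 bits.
Marginal P(U) (row sums):
  P(U=0) = 0 + 3/16 = 3/16
  P(U=1) = 1/8 + 1/2 = 5/8
  P(U=2) = 0 + 3/16 = 3/16
Marginal P(V) (column sums):
  P(V=0) = 0 + 1/8 + 0 = 1/8
  P(V=1) = 3/16 + 1/2 + 3/16 = 7/8

H(U) = -[(3/16)·log₂(3/16) + (5/8)·log₂(5/8) + (3/16)·log₂(3/16)]
  = 0.4528 + 0.4238 + 0.4528
  = 1.3294 bits
H(V) = -[(1/8)·log₂(1/8) + (7/8)·log₂(7/8)]
  = 0.3750 + 0.1686
  = 0.5436 bits
H(U,V) = -[(3/16)·log₂(3/16) + (1/8)·log₂(1/8) + (1/2)·log₂(1/2) + (3/16)·log₂(3/16)]
  = 0.4528 + 0.3750 + 0.5000 + 0.4528
  = 1.7806 bits

I(U;V) = H(U) + H(V) - H(U,V)
  = 1.3294 + 0.5436 - 1.7806
  = 0.0924 bits

No. I(U;V) = 0.0924 bits, which is ≤ 0.75 bits.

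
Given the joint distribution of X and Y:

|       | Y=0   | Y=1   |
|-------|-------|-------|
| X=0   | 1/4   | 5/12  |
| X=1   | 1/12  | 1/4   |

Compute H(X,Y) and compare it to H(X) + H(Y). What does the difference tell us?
Marginal P(X) (row sums):
  P(X=0) = 1/4 + 5/12 = 2/3
  P(X=1) = 1/12 + 1/4 = 1/3
Marginal P(Y) (column sums):
  P(Y=0) = 1/4 + 1/12 = 1/3
  P(Y=1) = 5/12 + 1/4 = 2/3

H(X,Y) = -[(1/4)·log₂(1/4) + (5/12)·log₂(5/12) + (1/12)·log₂(1/12) + (1/4)·log₂(1/4)]
  = 0.5000 + 0.5263 + 0.2987 + 0.5000
  = 1.8250 bits
H(X) = -[(2/3)·log₂(2/3) + (1/3)·log₂(1/3)]
  = 0.3900 + 0.5283
  = 0.9183 bits
H(Y) = -[(1/3)·log₂(1/3) + (2/3)·log₂(2/3)]
  = 0.5283 + 0.3900
  = 0.9183 bits

H(X) + H(Y) = 0.9183 + 0.9183 = 1.8366 bits
Difference: H(X) + H(Y) - H(X,Y) = 1.8366 - 1.8250 = 0.0116 bits = I(X;Y)

The difference is the mutual information; it is positive here, so X and Y are dependent (knowing one reduces uncertainty about the other by 0.0116 bits).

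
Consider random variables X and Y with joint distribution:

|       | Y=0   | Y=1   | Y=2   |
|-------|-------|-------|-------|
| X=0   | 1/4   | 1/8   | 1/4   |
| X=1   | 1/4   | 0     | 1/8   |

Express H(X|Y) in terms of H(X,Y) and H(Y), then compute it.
H(X|Y) = H(X,Y) - H(Y)

Marginal P(Y) (column sums):
  P(Y=0) = 1/4 + 1/4 = 1/2
  P(Y=1) = 1/8 + 0 = 1/8
  P(Y=2) = 1/4 + 1/8 = 3/8

H(X,Y) = -[(1/4)·log₂(1/4) + (1/8)·log₂(1/8) + (1/4)·log₂(1/4) + (1/4)·log₂(1/4) + (1/8)·log₂(1/8)]
  = 0.5000 + 0.3750 + 0.5000 + 0.5000 + 0.3750
  = 2.2500 bits
H(Y) = -[(1/2)·log₂(1/2) + (1/8)·log₂(1/8) + (3/8)·log₂(3/8)]
  = 0.5000 + 0.3750 + 0.5306
  = 1.4056 bits

H(X|Y) = 2.2500 - 1.4056 = 0.8444 bits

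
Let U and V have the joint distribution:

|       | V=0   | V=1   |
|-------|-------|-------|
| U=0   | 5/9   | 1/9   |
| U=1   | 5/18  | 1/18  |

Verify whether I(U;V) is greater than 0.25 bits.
Marginal P(U) (row sums):
  P(U=0) = 5/9 + 1/9 = 2/3
  P(U=1) = 5/18 + 1/18 = 1/3
Marginal P(V) (column sums):
  P(V=0) = 5/9 + 5/18 = 5/6
  P(V=1) = 1/9 + 1/18 = 1/6

H(U) = -[(2/3)·log₂(2/3) + (1/3)·log₂(1/3)]
  = 0.3900 + 0.5283
  = 0.9183 bits
H(V) = -[(5/6)·log₂(5/6) + (1/6)·log₂(1/6)]
  = 0.2192 + 0.4308
  = 0.6500 bits
H(U,V) = -[(5/9)·log₂(5/9) + (1/9)·log₂(1/9) + (5/18)·log₂(5/18) + (1/18)·log₂(1/18)]
  = 0.4711 + 0.3522 + 0.5133 + 0.2317
  = 1.5683 bits

I(U;V) = H(U) + H(V) - H(U,V)
  = 0.9183 + 0.6500 - 1.5683
  = 0.0000 bits

No. I(U;V) = 0.0000 bits, which is ≤ 0.25 bits.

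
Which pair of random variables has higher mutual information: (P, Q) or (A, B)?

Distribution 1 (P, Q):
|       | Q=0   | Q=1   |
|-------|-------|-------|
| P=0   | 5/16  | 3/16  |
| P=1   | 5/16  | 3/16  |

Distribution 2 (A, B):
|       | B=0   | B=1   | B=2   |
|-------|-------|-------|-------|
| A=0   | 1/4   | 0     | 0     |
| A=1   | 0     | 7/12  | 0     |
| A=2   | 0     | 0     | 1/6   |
Distribution 1 (P, Q):
Marginal P(P) (row sums):
  P(P=0) = 5/16 + 3/16 = 1/2
  P(P=1) = 5/16 + 3/16 = 1/2
Marginal P(Q) (column sums):
  P(Q=0) = 5/16 + 5/16 = 5/8
  P(Q=1) = 3/16 + 3/16 = 3/8

H(P) = -[(1/2)·log₂(1/2) + (1/2)·log₂(1/2)]
  = 0.5000 + 0.5000
  = 1.0000 bits
H(Q) = -[(5/8)·log₂(5/8) + (3/8)·log₂(3/8)]
  = 0.4238 + 0.5306
  = 0.9544 bits
H(P,Q) = -[(5/16)·log₂(5/16) + (3/16)·log₂(3/16) + (5/16)·log₂(5/16) + (3/16)·log₂(3/16)]
  = 0.5244 + 0.4528 + 0.5244 + 0.4528
  = 1.9544 bits

I(P;Q) = H(P) + H(Q) - H(P,Q)
  = 1.0000 + 0.9544 - 1.9544
  = 0.0000 bits

Distribution 2 (A, B):
Marginal P(A) (row sums):
  P(A=0) = 1/4 + 0 + 0 = 1/4
  P(A=1) = 0 + 7/12 + 0 = 7/12
  P(A=2) = 0 + 0 + 1/6 = 1/6
Marginal P(B) (column sums):
  P(B=0) = 1/4 + 0 + 0 = 1/4
  P(B=1) = 0 + 7/12 + 0 = 7/12
  P(B=2) = 0 + 0 + 1/6 = 1/6

H(A) = -[(1/4)·log₂(1/4) + (7/12)·log₂(7/12) + (1/6)·log₂(1/6)]
  = 0.5000 + 0.4536 + 0.4308
  = 1.3844 bits
H(B) = -[(1/4)·log₂(1/4) + (7/12)·log₂(7/12) + (1/6)·log₂(1/6)]
  = 0.5000 + 0.4536 + 0.4308
  = 1.3844 bits
H(A,B) = -[(1/4)·log₂(1/4) + (7/12)·log₂(7/12) + (1/6)·log₂(1/6)]
  = 0.5000 + 0.4536 + 0.4308
  = 1.3844 bits

I(A;B) = H(A) + H(B) - H(A,B)
  = 1.3844 + 1.3844 - 1.3844
  = 1.3844 bits

I(A;B) = 1.3844 bits > I(P;Q) = 0.0000 bits, so (A, B) has the higher mutual information (stronger dependence).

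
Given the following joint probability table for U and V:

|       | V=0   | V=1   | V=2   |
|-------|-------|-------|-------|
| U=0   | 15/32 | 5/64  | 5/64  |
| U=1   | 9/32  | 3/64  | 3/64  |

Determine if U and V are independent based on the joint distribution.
Marginal P(U) (row sums):
  P(U=0) = 15/32 + 5/64 + 5/64 = 5/8
  P(U=1) = 9/32 + 3/64 + 3/64 = 3/8
Marginal P(V) (column sums):
  P(V=0) = 15/32 + 9/32 = 3/4
  P(V=1) = 5/64 + 3/64 = 1/8
  P(V=2) = 5/64 + 3/64 = 1/8

U and V are independent iff P(U=i,V=j) = P(U=i)·P(V=j) for every cell.
  P(U=0)·P(V=0) = 5/8 × 3/4 = 15/32 = P(U=0,V=0) ✓
  P(U=0)·P(V=1) = 5/8 × 1/8 = 5/64 = P(U=0,V=1) ✓
  P(U=0)·P(V=2) = 5/8 × 1/8 = 5/64 = P(U=0,V=2) ✓
  P(U=1)·P(V=0) = 3/8 × 3/4 = 9/32 = P(U=1,V=0) ✓
  P(U=1)·P(V=1) = 3/8 × 1/8 = 3/64 = P(U=1,V=1) ✓
  P(U=1)·P(V=2) = 3/8 × 1/8 = 3/64 = P(U=1,V=2) ✓

Yes, U and V are independent: every cell factors, so I(U;V) = 0 bits.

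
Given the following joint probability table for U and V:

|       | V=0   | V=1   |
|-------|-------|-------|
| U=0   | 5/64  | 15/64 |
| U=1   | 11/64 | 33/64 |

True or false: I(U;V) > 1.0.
Marginal P(U) (row sums):
  P(U=0) = 5/64 + 15/64 = 5/16
  P(U=1) = 11/64 + 33/64 = 11/16
Marginal P(V) (column sums):
  P(V=0) = 5/64 + 11/64 = 1/4
  P(V=1) = 15/64 + 33/64 = 3/4

H(U) = -[(5/16)·log₂(5/16) + (11/16)·log₂(11/16)]
  = 0.5244 + 0.3716
  = 0.8960 bits
H(V) = -[(1/4)·log₂(1/4) + (3/4)·log₂(3/4)]
  = 0.5000 + 0.3113
  = 0.8113 bits
H(U,V) = -[(5/64)·log₂(5/64) + (15/64)·log₂(15/64) + (11/64)·log₂(11/64) + (33/64)·log₂(33/64)]
  = 0.2873 + 0.4906 + 0.4367 + 0.4927
  = 1.7073 bits

I(U;V) = H(U) + H(V) - H(U,V)
  = 0.8960 + 0.8113 - 1.7073
  = 0.0000 bits

False. I(U;V) = 0.0000 bits, which is ≤ 1.0 bits.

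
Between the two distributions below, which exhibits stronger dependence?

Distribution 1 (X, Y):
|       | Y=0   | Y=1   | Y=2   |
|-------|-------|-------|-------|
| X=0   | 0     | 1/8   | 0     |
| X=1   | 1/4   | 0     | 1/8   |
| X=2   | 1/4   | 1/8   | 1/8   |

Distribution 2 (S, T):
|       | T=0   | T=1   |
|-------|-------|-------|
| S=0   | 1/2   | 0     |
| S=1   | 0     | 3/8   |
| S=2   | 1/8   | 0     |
Distribution 1 (X, Y):
Marginal P(X) (row sums):
  P(X=0) = 0 + 1/8 + 0 = 1/8
  P(X=1) = 1/4 + 0 + 1/8 = 3/8
  P(X=2) = 1/4 + 1/8 + 1/8 = 1/2
Marginal P(Y) (column sums):
  P(Y=0) = 0 + 1/4 + 1/4 = 1/2
  P(Y=1) = 1/8 + 0 + 1/8 = 1/4
  P(Y=2) = 0 + 1/8 + 1/8 = 1/4

H(X) = -[(1/8)·log₂(1/8) + (3/8)·log₂(3/8) + (1/2)·log₂(1/2)]
  = 0.3750 + 0.5306 + 0.5000
  = 1.4056 bits
H(Y) = -[(1/2)·log₂(1/2) + (1/4)·log₂(1/4) + (1/4)·log₂(1/4)]
  = 0.5000 + 0.5000 + 0.5000
  = 1.5000 bits
H(X,Y) = -[(1/8)·log₂(1/8) + (1/4)·log₂(1/4) + (1/8)·log₂(1/8) + (1/4)·log₂(1/4) + (1/8)·log₂(1/8) + (1/8)·log₂(1/8)]
  = 0.3750 + 0.5000 + 0.3750 + 0.5000 + 0.3750 + 0.3750
  = 2.5000 bits

I(X;Y) = H(X) + H(Y) - H(X,Y)
  = 1.4056 + 1.5000 - 2.5000
  = 0.4056 bits

Distribution 2 (S, T):
Marginal P(S) (row sums):
  P(S=0) = 1/2 + 0 = 1/2
  P(S=1) = 0 + 3/8 = 3/8
  P(S=2) = 1/8 + 0 = 1/8
Marginal P(T) (column sums):
  P(T=0) = 1/2 + 0 + 1/8 = 5/8
  P(T=1) = 0 + 3/8 + 0 = 3/8

H(S) = -[(1/2)·log₂(1/2) + (3/8)·log₂(3/8) + (1/8)·log₂(1/8)]
  = 0.5000 + 0.5306 + 0.3750
  = 1.4056 bits
H(T) = -[(5/8)·log₂(5/8) + (3/8)·log₂(3/8)]
  = 0.4238 + 0.5306
  = 0.9544 bits
H(S,T) = -[(1/2)·log₂(1/2) + (3/8)·log₂(3/8) + (1/8)·log₂(1/8)]
  = 0.5000 + 0.5306 + 0.3750
  = 1.4056 bits

I(S;T) = H(S) + H(T) - H(S,T)
  = 1.4056 + 0.9544 - 1.4056
  = 0.9544 bits

I(S;T) = 0.9544 bits > I(X;Y) = 0.4056 bits, so (S, T) has the higher mutual information (stronger dependence).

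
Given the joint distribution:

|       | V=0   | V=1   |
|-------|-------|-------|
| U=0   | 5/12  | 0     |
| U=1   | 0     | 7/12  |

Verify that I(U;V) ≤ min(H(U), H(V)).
Marginal P(U) (row sums):
  P(U=0) = 5/12 + 0 = 5/12
  P(U=1) = 0 + 7/12 = 7/12
Marginal P(V) (column sums):
  P(V=0) = 5/12 + 0 = 5/12
  P(V=1) = 0 + 7/12 = 7/12

H(U) = -[(5/12)·log₂(5/12) + (7/12)·log₂(7/12)]
  = 0.5263 + 0.4536
  = 0.9799 bits
H(V) = -[(5/12)·log₂(5/12) + (7/12)·log₂(7/12)]
  = 0.5263 + 0.4536
  = 0.9799 bits
H(U,V) = -[(5/12)·log₂(5/12) + (7/12)·log₂(7/12)]
  = 0.5263 + 0.4536
  = 0.9799 bits

I(U;V) = H(U) + H(V) - H(U,V)
  = 0.9799 + 0.9799 - 0.9799
  = 0.9799 bits

min(H(U), H(V)) = min(0.9799, 0.9799) = 0.9799 bits
Since 0.9799 ≤ 0.9799, the bound is satisfied ✓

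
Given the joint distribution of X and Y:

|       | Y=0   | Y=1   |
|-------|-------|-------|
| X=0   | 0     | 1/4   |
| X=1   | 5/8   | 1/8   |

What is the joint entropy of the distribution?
H(X,Y) = -Σ P(X,Y) log₂ P(X,Y), summed over the non-zero cells:
H(X,Y) = -[(1/4)·log₂(1/4) + (5/8)·log₂(5/8) + (1/8)·log₂(1/8)]
  = 0.5000 + 0.4238 + 0.3750
  = 1.2988 bits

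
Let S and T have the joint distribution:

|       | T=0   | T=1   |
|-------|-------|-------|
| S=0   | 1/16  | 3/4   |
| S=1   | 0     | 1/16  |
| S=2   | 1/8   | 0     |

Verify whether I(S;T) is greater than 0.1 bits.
Marginal P(S) (row sums):
  P(S=0) = 1/16 + 3/4 = 13/16
  P(S=1) = 0 + 1/16 = 1/16
  P(S=2) = 1/8 + 0 = 1/8
Marginal P(T) (column sums):
  P(T=0) = 1/16 + 0 + 1/8 = 3/16
  P(T=1) = 3/4 + 1/16 + 0 = 13/16

H(S) = -[(13/16)·log₂(13/16) + (1/16)·log₂(1/16) + (1/8)·log₂(1/8)]
  = 0.2434 + 0.2500 + 0.3750
  = 0.8684 bits
H(T) = -[(3/16)·log₂(3/16) + (13/16)·log₂(13/16)]
  = 0.4528 + 0.2434
  = 0.6962 bits
H(S,T) = -[(1/16)·log₂(1/16) + (3/4)·log₂(3/4) + (1/16)·log₂(1/16) + (1/8)·log₂(1/8)]
  = 0.2500 + 0.3113 + 0.2500 + 0.3750
  = 1.1863 bits

I(S;T) = H(S) + H(T) - H(S,T)
  = 0.8684 + 0.6962 - 1.1863
  = 0.3783 bits

Yes. I(S;T) = 0.3783 bits, which is > 0.1 bits.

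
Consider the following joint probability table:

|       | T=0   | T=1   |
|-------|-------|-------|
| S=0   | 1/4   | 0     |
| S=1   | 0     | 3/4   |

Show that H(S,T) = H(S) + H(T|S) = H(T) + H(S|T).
Marginal P(S) (row sums):
  P(S=0) = 1/4 + 0 = 1/4
  P(S=1) = 0 + 3/4 = 3/4
Marginal P(T) (column sums):
  P(T=0) = 1/4 + 0 = 1/4
  P(T=1) = 0 + 3/4 = 3/4

Decomposition 1: H(S) + H(T|S)
H(S) = -[(1/4)·log₂(1/4) + (3/4)·log₂(3/4)]
  = 0.5000 + 0.3113
  = 0.8113 bits
H(T|S) = -Σ P(S,T)·log₂ P(T|S), where P(T|S) = P(S,T) / P(S)
  (cells with P(S,T) = 0 contribute 0)
  (S=0,T=0): P(T|S) = (1/4)/(1/4) = 1;  -(1/4)·log₂(1) = 0.0000
  (S=1,T=1): P(T|S) = (3/4)/(3/4) = 1;  -(3/4)·log₂(1) = 0.0000
H(T|S) = 0.0000 + 0.0000
  = 0.0000 bits
H(S) + H(T|S) = 0.8113 + 0.0000 = 0.8113 bits

Decomposition 2: H(T) + H(S|T)
H(T) = -[(1/4)·log₂(1/4) + (3/4)·log₂(3/4)]
  = 0.5000 + 0.3113
  = 0.8113 bits
H(S|T) = -Σ P(S,T)·log₂ P(S|T), where P(S|T) = P(S,T) / P(T)
  (cells with P(S,T) = 0 contribute 0)
  (S=0,T=0): P(S|T) = (1/4)/(1/4) = 1;  -(1/4)·log₂(1) = 0.0000
  (S=1,T=1): P(S|T) = (3/4)/(3/4) = 1;  -(3/4)·log₂(1) = 0.0000
H(S|T) = 0.0000 + 0.0000
  = 0.0000 bits
H(T) + H(S|T) = 0.8113 + 0.0000 = 0.8113 bits

Direct computation of the joint entropy:
H(S,T) = -[(1/4)·log₂(1/4) + (3/4)·log₂(3/4)]
  = 0.5000 + 0.3113
  = 0.8113 bits

All three agree: H(S,T) = 0.8113 bits ✓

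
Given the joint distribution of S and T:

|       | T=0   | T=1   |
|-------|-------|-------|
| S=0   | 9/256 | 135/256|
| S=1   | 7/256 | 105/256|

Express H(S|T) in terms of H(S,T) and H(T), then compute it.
H(S|T) = H(S,T) - H(T)

Marginal P(T) (column sums):
  P(T=0) = 9/256 + 7/256 = 1/16
  P(T=1) = 135/256 + 105/256 = 15/16

H(S,T) = -[(9/256)·log₂(9/256) + (135/256)·log₂(135/256) + (7/256)·log₂(7/256) + (105/256)·log₂(105/256)]
  = 0.1698 + 0.4868 + 0.1420 + 0.5274
  = 1.3260 bits
H(T) = -[(1/16)·log₂(1/16) + (15/16)·log₂(15/16)]
  = 0.2500 + 0.0873
  = 0.3373 bits

H(S|T) = 1.3260 - 0.3373 = 0.9887 bits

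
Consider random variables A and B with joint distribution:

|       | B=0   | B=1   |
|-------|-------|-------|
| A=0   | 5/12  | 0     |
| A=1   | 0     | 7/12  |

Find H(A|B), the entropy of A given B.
Marginal P(B) (column sums):
  P(B=0) = 5/12 + 0 = 5/12
  P(B=1) = 0 + 7/12 = 7/12

H(A|B) = -Σ P(A,B)·log₂ P(A|B), where P(A|B) = P(A,B) / P(B)
  (cells with P(A,B) = 0 contribute 0)
  (A=0,B=0): P(A|B) = (5/12)/(5/12) = 1;  -(5/12)·log₂(1) = 0.0000
  (A=1,B=1): P(A|B) = (7/12)/(7/12) = 1;  -(7/12)·log₂(1) = 0.0000
H(A|B) = 0.0000 + 0.0000
  = 0.0000 bits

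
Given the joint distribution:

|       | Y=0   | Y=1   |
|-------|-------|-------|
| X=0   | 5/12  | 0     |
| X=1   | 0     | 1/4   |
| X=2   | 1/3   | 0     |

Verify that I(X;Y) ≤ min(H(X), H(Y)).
Marginal P(X) (row sums):
  P(X=0) = 5/12 + 0 = 5/12
  P(X=1) = 0 + 1/4 = 1/4
  P(X=2) = 1/3 + 0 = 1/3
Marginal P(Y) (column sums):
  P(Y=0) = 5/12 + 0 + 1/3 = 3/4
  P(Y=1) = 0 + 1/4 + 0 = 1/4

H(X) = -[(5/12)·log₂(5/12) + (1/4)·log₂(1/4) + (1/3)·log₂(1/3)]
  = 0.5263 + 0.5000 + 0.5283
  = 1.5546 bits
H(Y) = -[(3/4)·log₂(3/4) + (1/4)·log₂(1/4)]
  = 0.3113 + 0.5000
  = 0.8113 bits
H(X,Y) = -[(5/12)·log₂(5/12) + (1/4)·log₂(1/4) + (1/3)·log₂(1/3)]
  = 0.5263 + 0.5000 + 0.5283
  = 1.5546 bits

I(X;Y) = H(X) + H(Y) - H(X,Y)
  = 1.5546 + 0.8113 - 1.5546
  = 0.8113 bits

min(H(X), H(Y)) = min(1.5546, 0.8113) = 0.8113 bits
Since 0.8113 ≤ 0.8113, the bound is satisfied ✓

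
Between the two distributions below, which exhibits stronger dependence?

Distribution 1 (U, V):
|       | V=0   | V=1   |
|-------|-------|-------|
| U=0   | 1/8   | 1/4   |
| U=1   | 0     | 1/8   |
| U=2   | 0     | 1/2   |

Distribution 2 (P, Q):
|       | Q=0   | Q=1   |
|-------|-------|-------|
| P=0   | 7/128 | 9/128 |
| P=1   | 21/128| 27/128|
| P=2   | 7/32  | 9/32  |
Distribution 1 (U, V):
Marginal P(U) (row sums):
  P(U=0) = 1/8 + 1/4 = 3/8
  P(U=1) = 0 + 1/8 = 1/8
  P(U=2) = 0 + 1/2 = 1/2
Marginal P(V) (column sums):
  P(V=0) = 1/8 + 0 + 0 = 1/8
  P(V=1) = 1/4 + 1/8 + 1/2 = 7/8

H(U) = -[(3/8)·log₂(3/8) + (1/8)·log₂(1/8) + (1/2)·log₂(1/2)]
  = 0.5306 + 0.3750 + 0.5000
  = 1.4056 bits
H(V) = -[(1/8)·log₂(1/8) + (7/8)·log₂(7/8)]
  = 0.3750 + 0.1686
  = 0.5436 bits
H(U,V) = -[(1/8)·log₂(1/8) + (1/4)·log₂(1/4) + (1/8)·log₂(1/8) + (1/2)·log₂(1/2)]
  = 0.3750 + 0.5000 + 0.3750 + 0.5000
  = 1.7500 bits

I(U;V) = H(U) + H(V) - H(U,V)
  = 1.4056 + 0.5436 - 1.7500
  = 0.1992 bits

Distribution 2 (P, Q):
Marginal P(P) (row sums):
  P(P=0) = 7/128 + 9/128 = 1/8
  P(P=1) = 21/128 + 27/128 = 3/8
  P(P=2) = 7/32 + 9/32 = 1/2
Marginal P(Q) (column sums):
  P(Q=0) = 7/128 + 21/128 + 7/32 = 7/16
  P(Q=1) = 9/128 + 27/128 + 9/32 = 9/16

H(P) = -[(1/8)·log₂(1/8) + (3/8)·log₂(3/8) + (1/2)·log₂(1/2)]
  = 0.3750 + 0.5306 + 0.5000
  = 1.4056 bits
H(Q) = -[(7/16)·log₂(7/16) + (9/16)·log₂(9/16)]
  = 0.5218 + 0.4669
  = 0.9887 bits
H(P,Q) = -[(7/128)·log₂(7/128) + (9/128)·log₂(9/128) + (21/128)·log₂(21/128) + (27/128)·log₂(27/128) + (7/32)·log₂(7/32) + (9/32)·log₂(9/32)]
  = 0.2293 + 0.2693 + 0.4278 + 0.4736 + 0.4796 + 0.5147
  = 2.3943 bits

I(P;Q) = H(P) + H(Q) - H(P,Q)
  = 1.4056 + 0.9887 - 2.3943
  = 0.0000 bits

I(U;V) = 0.1992 bits > I(P;Q) = 0.0000 bits, so (U, V) has the higher mutual information (stronger dependence).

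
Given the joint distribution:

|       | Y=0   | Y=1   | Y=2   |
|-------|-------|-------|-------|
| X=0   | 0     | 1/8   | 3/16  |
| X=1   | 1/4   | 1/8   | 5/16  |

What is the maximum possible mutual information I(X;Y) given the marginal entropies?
The upper bound on mutual information is I(X;Y) ≤ min(H(X), H(Y)).

Marginal P(X) (row sums):
  P(X=0) = 0 + 1/8 + 3/16 = 5/16
  P(X=1) = 1/4 + 1/8 + 5/16 = 11/16
Marginal P(Y) (column sums):
  P(Y=0) = 0 + 1/4 = 1/4
  P(Y=1) = 1/8 + 1/8 = 1/4
  P(Y=2) = 3/16 + 5/16 = 1/2

H(X) = -[(5/16)·log₂(5/16) + (11/16)·log₂(11/16)]
  = 0.5244 + 0.3716
  = 0.8960 bits
H(Y) = -[(1/4)·log₂(1/4) + (1/4)·log₂(1/4) + (1/2)·log₂(1/2)]
  = 0.5000 + 0.5000 + 0.5000
  = 1.5000 bits

Maximum possible I(X;Y) = min(0.8960, 1.5000) = 0.8960 bits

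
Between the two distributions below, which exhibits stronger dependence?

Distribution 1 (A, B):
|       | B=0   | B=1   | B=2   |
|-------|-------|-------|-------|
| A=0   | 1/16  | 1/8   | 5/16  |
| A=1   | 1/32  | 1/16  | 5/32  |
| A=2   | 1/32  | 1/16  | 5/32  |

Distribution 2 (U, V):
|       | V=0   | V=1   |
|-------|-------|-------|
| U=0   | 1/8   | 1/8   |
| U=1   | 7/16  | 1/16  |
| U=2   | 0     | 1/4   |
Distribution 1 (A, B):
Marginal P(A) (row sums):
  P(A=0) = 1/16 + 1/8 + 5/16 = 1/2
  P(A=1) = 1/32 + 1/16 + 5/32 = 1/4
  P(A=2) = 1/32 + 1/16 + 5/32 = 1/4
Marginal P(B) (column sums):
  P(B=0) = 1/16 + 1/32 + 1/32 = 1/8
  P(B=1) = 1/8 + 1/16 + 1/16 = 1/4
  P(B=2) = 5/16 + 5/32 + 5/32 = 5/8

H(A) = -[(1/2)·log₂(1/2) + (1/4)·log₂(1/4) + (1/4)·log₂(1/4)]
  = 0.5000 + 0.5000 + 0.5000
  = 1.5000 bits
H(B) = -[(1/8)·log₂(1/8) + (1/4)·log₂(1/4) + (5/8)·log₂(5/8)]
  = 0.3750 + 0.5000 + 0.4238
  = 1.2988 bits
H(A,B) = -[(1/16)·log₂(1/16) + (1/8)·log₂(1/8) + (5/16)·log₂(5/16) + (1/32)·log₂(1/32) + (1/16)·log₂(1/16) + (5/32)·log₂(5/32) + (1/32)·log₂(1/32) + (1/16)·log₂(1/16) + (5/32)·log₂(5/32)]
  = 0.2500 + 0.3750 + 0.5244 + 0.1563 + 0.2500 + 0.4184 + 0.1563 + 0.2500 + 0.4184
  = 2.7988 bits

I(A;B) = H(A) + H(B) - H(A,B)
  = 1.5000 + 1.2988 - 2.7988
  = 0.0000 bits

Distribution 2 (U, V):
Marginal P(U) (row sums):
  P(U=0) = 1/8 + 1/8 = 1/4
  P(U=1) = 7/16 + 1/16 = 1/2
  P(U=2) = 0 + 1/4 = 1/4
Marginal P(V) (column sums):
  P(V=0) = 1/8 + 7/16 + 0 = 9/16
  P(V=1) = 1/8 + 1/16 + 1/4 = 7/16

H(U) = -[(1/4)·log₂(1/4) + (1/2)·log₂(1/2) + (1/4)·log₂(1/4)]
  = 0.5000 + 0.5000 + 0.5000
  = 1.5000 bits
H(V) = -[(9/16)·log₂(9/16) + (7/16)·log₂(7/16)]
  = 0.4669 + 0.5218
  = 0.9887 bits
H(U,V) = -[(1/8)·log₂(1/8) + (1/8)·log₂(1/8) + (7/16)·log₂(7/16) + (1/16)·log₂(1/16) + (1/4)·log₂(1/4)]
  = 0.3750 + 0.3750 + 0.5218 + 0.2500 + 0.5000
  = 2.0218 bits

I(U;V) = H(U) + H(V) - H(U,V)
  = 1.5000 + 0.9887 - 2.0218
  = 0.4669 bits

I(U;V) = 0.4669 bits > I(A;B) = 0.0000 bits, so (U, V) has the higher mutual information (stronger dependence).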